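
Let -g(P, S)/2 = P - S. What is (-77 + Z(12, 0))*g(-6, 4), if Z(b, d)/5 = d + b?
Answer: -340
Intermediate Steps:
Z(b, d) = 5*b + 5*d (Z(b, d) = 5*(d + b) = 5*(b + d) = 5*b + 5*d)
g(P, S) = -2*P + 2*S (g(P, S) = -2*(P - S) = -2*P + 2*S)
(-77 + Z(12, 0))*g(-6, 4) = (-77 + (5*12 + 5*0))*(-2*(-6) + 2*4) = (-77 + (60 + 0))*(12 + 8) = (-77 + 60)*20 = -17*20 = -340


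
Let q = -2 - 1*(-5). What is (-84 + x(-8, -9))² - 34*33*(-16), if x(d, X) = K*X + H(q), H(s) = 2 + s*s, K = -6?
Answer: 18313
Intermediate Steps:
q = 3 (q = -2 + 5 = 3)
H(s) = 2 + s²
x(d, X) = 11 - 6*X (x(d, X) = -6*X + (2 + 3²) = -6*X + (2 + 9) = -6*X + 11 = 11 - 6*X)
(-84 + x(-8, -9))² - 34*33*(-16) = (-84 + (11 - 6*(-9)))² - 34*33*(-16) = (-84 + (11 + 54))² - 1122*(-16) = (-84 + 65)² + 17952 = (-19)² + 17952 = 361 + 17952 = 18313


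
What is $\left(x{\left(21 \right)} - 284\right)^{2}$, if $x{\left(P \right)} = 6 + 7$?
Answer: $73441$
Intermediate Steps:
$x{\left(P \right)} = 13$
$\left(x{\left(21 \right)} - 284\right)^{2} = \left(13 - 284\right)^{2} = \left(-271\right)^{2} = 73441$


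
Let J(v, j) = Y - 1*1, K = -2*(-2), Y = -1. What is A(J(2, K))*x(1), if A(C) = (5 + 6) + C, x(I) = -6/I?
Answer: -54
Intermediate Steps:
K = 4
J(v, j) = -2 (J(v, j) = -1 - 1*1 = -1 - 1 = -2)
A(C) = 11 + C
A(J(2, K))*x(1) = (11 - 2)*(-6/1) = 9*(-6*1) = 9*(-6) = -54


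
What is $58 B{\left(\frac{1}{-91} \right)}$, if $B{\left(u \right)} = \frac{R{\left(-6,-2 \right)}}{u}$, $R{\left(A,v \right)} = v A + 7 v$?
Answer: $10556$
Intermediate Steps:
$R{\left(A,v \right)} = 7 v + A v$ ($R{\left(A,v \right)} = A v + 7 v = 7 v + A v$)
$B{\left(u \right)} = - \frac{2}{u}$ ($B{\left(u \right)} = \frac{\left(-2\right) \left(7 - 6\right)}{u} = \frac{\left(-2\right) 1}{u} = - \frac{2}{u}$)
$58 B{\left(\frac{1}{-91} \right)} = 58 \left(- \frac{2}{\frac{1}{-91}}\right) = 58 \left(- \frac{2}{- \frac{1}{91}}\right) = 58 \left(\left(-2\right) \left(-91\right)\right) = 58 \cdot 182 = 10556$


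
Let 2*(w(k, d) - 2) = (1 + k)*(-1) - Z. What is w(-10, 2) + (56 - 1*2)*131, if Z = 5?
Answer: 7078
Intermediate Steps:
w(k, d) = -1 - k/2 (w(k, d) = 2 + ((1 + k)*(-1) - 1*5)/2 = 2 + ((-1 - k) - 5)/2 = 2 + (-6 - k)/2 = 2 + (-3 - k/2) = -1 - k/2)
w(-10, 2) + (56 - 1*2)*131 = (-1 - ½*(-10)) + (56 - 1*2)*131 = (-1 + 5) + (56 - 2)*131 = 4 + 54*131 = 4 + 7074 = 7078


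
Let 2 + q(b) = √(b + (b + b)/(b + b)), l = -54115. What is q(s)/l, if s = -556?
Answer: 2/54115 - I*√555/54115 ≈ 3.6958e-5 - 0.00043534*I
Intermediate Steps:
q(b) = -2 + √(1 + b) (q(b) = -2 + √(b + (b + b)/(b + b)) = -2 + √(b + (2*b)/((2*b))) = -2 + √(b + (2*b)*(1/(2*b))) = -2 + √(b + 1) = -2 + √(1 + b))
q(s)/l = (-2 + √(1 - 556))/(-54115) = (-2 + √(-555))*(-1/54115) = (-2 + I*√555)*(-1/54115) = 2/54115 - I*√555/54115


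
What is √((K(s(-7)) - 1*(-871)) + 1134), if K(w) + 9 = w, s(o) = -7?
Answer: 3*√221 ≈ 44.598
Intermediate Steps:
K(w) = -9 + w
√((K(s(-7)) - 1*(-871)) + 1134) = √(((-9 - 7) - 1*(-871)) + 1134) = √((-16 + 871) + 1134) = √(855 + 1134) = √1989 = 3*√221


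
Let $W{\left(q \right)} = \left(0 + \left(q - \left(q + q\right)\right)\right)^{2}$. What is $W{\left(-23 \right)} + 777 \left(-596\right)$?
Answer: $-462563$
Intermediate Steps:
$W{\left(q \right)} = q^{2}$ ($W{\left(q \right)} = \left(0 + \left(q - 2 q\right)\right)^{2} = \left(0 - q\right)^{2} = \left(- q\right)^{2} = q^{2}$)
$W{\left(-23 \right)} + 777 \left(-596\right) = \left(-23\right)^{2} + 777 \left(-596\right) = 529 - 463092 = -462563$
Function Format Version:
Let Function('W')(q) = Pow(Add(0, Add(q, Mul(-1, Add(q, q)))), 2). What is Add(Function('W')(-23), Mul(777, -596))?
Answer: -462563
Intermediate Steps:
Function('W')(q) = Pow(q, 2) (Function('W')(q) = Pow(Add(0, Add(q, Mul(-1, Mul(2, q)))), 2) = Pow(Add(0, Add(q, Mul(-2, q))), 2) = Pow(Add(0, Mul(-1, q)), 2) = Pow(Mul(-1, q), 2) = Pow(q, 2))
Add(Function('W')(-23), Mul(777, -596)) = Add(Pow(-23, 2), Mul(777, -596)) = Add(529, -463092) = -462563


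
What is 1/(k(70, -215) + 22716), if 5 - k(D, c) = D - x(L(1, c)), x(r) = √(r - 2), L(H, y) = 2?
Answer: 1/22651 ≈ 4.4148e-5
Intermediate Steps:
x(r) = √(-2 + r)
k(D, c) = 5 - D (k(D, c) = 5 - (D - √(-2 + 2)) = 5 - (D - √0) = 5 - (D - 1*0) = 5 - (D + 0) = 5 - D)
1/(k(70, -215) + 22716) = 1/((5 - 1*70) + 22716) = 1/((5 - 70) + 22716) = 1/(-65 + 22716) = 1/22651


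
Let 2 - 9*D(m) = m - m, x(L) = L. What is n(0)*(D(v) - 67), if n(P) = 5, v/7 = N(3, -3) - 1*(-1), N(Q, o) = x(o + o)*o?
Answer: -3005/9 ≈ -333.89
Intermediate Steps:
N(Q, o) = 2*o² (N(Q, o) = (o + o)*o = (2*o)*o = 2*o²)
v = 133 (v = 7*(2*(-3)² - 1*(-1)) = 7*(2*9 + 1) = 7*(18 + 1) = 7*19 = 133)
D(m) = 2/9 (D(m) = 2/9 - (m - m)/9 = 2/9 - ⅑*0 = 2/9 + 0 = 2/9)
n(0)*(D(v) - 67) = 5*(2/9 - 67) = 5*(-601/9) = -3005/9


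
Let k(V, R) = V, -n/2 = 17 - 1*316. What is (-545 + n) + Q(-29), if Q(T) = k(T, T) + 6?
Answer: 30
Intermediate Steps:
n = 598 (n = -2*(17 - 1*316) = -2*(17 - 316) = -2*(-299) = 598)
Q(T) = 6 + T (Q(T) = T + 6 = 6 + T)
(-545 + n) + Q(-29) = (-545 + 598) + (6 - 29) = 53 - 23 = 30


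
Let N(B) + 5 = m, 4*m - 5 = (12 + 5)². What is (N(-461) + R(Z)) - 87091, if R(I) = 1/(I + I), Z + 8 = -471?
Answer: -41683778/479 ≈ -87023.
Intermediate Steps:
Z = -479 (Z = -8 - 471 = -479)
m = 147/2 (m = 5/4 + (12 + 5)²/4 = 5/4 + (¼)*17² = 5/4 + (¼)*289 = 5/4 + 289/4 = 147/2 ≈ 73.500)
R(I) = 1/(2*I)
N(B) = 137/2 (N(B) = -5 + 147/2 = 137/2)
(N(-461) + R(Z)) - 87091 = (137/2 + (½)/(-479)) - 87091 = (137/2 + (½)*(-1/479)) - 87091 = (137/2 - 1/958) - 87091 = 32811/479 - 87091 = -41683778/479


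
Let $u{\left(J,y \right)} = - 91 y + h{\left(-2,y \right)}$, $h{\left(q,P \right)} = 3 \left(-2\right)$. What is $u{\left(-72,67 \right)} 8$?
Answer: $-48824$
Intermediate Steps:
$h{\left(q,P \right)} = -6$
$u{\left(J,y \right)} = -6 - 91 y$ ($u{\left(J,y \right)} = - 91 y - 6 = -6 - 91 y$)
$u{\left(-72,67 \right)} 8 = \left(-6 - 6097\right) 8 = \left(-6103\right) 8 = -48824$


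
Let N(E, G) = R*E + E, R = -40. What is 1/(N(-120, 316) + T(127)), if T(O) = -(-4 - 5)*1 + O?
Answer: 1/4816 ≈ 0.00020764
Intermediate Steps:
N(E, G) = -39*E (N(E, G) = -40*E + E = -39*E)
T(O) = 9 + O (T(O) = -1*(-9)*1 + O = 9*1 + O = 9 + O)
1/(N(-120, 316) + T(127)) = 1/(-39*(-120) + (9 + 127)) = 1/(4680 + 136) = 1/4816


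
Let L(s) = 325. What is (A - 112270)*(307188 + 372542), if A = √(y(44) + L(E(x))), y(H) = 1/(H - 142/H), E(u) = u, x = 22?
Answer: -76313287100 + 679730*√261517659/897 ≈ -7.6301e+10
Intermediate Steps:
A = √261517659/897 (A = √(44/(-142 + 44²) + 325) = √(44/(-142 + 1936) + 325) = √(44/1794 + 325) = √(44*(1/1794) + 325) = √(22/897 + 325) = √(291547/897) = √261517659/897 ≈ 18.028)
(A - 112270)*(307188 + 372542) = (√261517659/897 - 112270)*(307188 + 372542) = (-112270 + √261517659/897)*679730 = -76313287100 + 679730*√261517659/897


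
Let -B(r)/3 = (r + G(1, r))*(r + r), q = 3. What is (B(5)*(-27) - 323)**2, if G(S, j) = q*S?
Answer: 37908649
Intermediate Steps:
G(S, j) = 3*S
B(r) = -6*r*(3 + r) (B(r) = -3*(r + 3*1)*(r + r) = -3*(r + 3)*2*r = -3*(3 + r)*2*r = -6*r*(3 + r))
(B(5)*(-27) - 323)**2 = (-6*5*(3 + 5)*(-27) - 323)**2 = (-6*5*8*(-27) - 323)**2 = (-240*(-27) - 323)**2 = (6480 - 323)**2 = 6157**2 = 37908649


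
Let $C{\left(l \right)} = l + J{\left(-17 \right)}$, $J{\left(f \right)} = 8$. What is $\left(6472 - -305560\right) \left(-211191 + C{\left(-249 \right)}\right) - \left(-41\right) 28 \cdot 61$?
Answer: $-65973479796$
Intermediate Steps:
$C{\left(l \right)} = 8 + l$ ($C{\left(l \right)} = l + 8 = 8 + l$)
$\left(6472 - -305560\right) \left(-211191 + C{\left(-249 \right)}\right) - \left(-41\right) 28 \cdot 61 = \left(6472 - -305560\right) \left(-211191 + \left(8 - 249\right)\right) - \left(-41\right) 28 \cdot 61 = \left(6472 + 305560\right) \left(-211191 - 241\right) - \left(-1148\right) 61 = 312032 \left(-211432\right) - -70028 = -65973549824 + 70028 = -65973479796$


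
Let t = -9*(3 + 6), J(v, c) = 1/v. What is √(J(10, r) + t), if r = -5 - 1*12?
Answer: I*√8090/10 ≈ 8.9944*I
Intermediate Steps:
r = -17 (r = -5 - 12 = -17)
t = -81 (t = -9*9 = -81)
√(J(10, r) + t) = √(1/10 - 81) = √(⅒ - 81) = √(-809/10) = I*√8090/10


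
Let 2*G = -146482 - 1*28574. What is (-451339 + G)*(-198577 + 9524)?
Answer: 101874422951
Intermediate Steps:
G = -87528 (G = (-146482 - 1*28574)/2 = (-146482 - 28574)/2 = (½)*(-175056) = -87528)
(-451339 + G)*(-198577 + 9524) = (-451339 - 87528)*(-198577 + 9524) = -538867*(-189053) = 101874422951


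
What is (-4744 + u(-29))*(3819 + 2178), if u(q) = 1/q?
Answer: -825049269/29 ≈ -2.8450e+7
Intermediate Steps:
(-4744 + u(-29))*(3819 + 2178) = (-4744 + 1/(-29))*(3819 + 2178) = (-4744 - 1/29)*5997 = -137577/29*5997 = -825049269/29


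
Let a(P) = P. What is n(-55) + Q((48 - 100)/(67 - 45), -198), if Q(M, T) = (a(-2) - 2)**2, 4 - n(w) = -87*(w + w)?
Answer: -9550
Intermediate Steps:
n(w) = 4 + 174*w (n(w) = 4 - (-87)*(w + w) = 4 - (-87)*2*w = 4 - (-174)*w = 4 + 174*w)
Q(M, T) = 16 (Q(M, T) = (-2 - 2)**2 = (-4)**2 = 16)
n(-55) + Q((48 - 100)/(67 - 45), -198) = (4 + 174*(-55)) + 16 = (4 - 9570) + 16 = -9566 + 16 = -9550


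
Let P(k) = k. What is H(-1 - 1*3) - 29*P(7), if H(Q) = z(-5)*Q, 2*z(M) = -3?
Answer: -197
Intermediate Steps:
z(M) = -3/2 (z(M) = (½)*(-3) = -3/2)
H(Q) = -3*Q/2
H(-1 - 1*3) - 29*P(7) = -3*(-1 - 1*3)/2 - 29*7 = -3*(-1 - 3)/2 - 203 = -3/2*(-4) - 203 = 6 - 203 = -197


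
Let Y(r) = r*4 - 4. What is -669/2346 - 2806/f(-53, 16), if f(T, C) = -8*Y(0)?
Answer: -550357/6256 ≈ -87.973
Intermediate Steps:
Y(r) = -4 + 4*r (Y(r) = 4*r - 4 = -4 + 4*r)
f(T, C) = 32 (f(T, C) = -8*(-4 + 4*0) = -8*(-4 + 0) = -8*(-4) = 32)
-669/2346 - 2806/f(-53, 16) = -669/2346 - 2806/32 = -669*1/2346 - 2806*1/32 = -223/782 - 1403/16 = -550357/6256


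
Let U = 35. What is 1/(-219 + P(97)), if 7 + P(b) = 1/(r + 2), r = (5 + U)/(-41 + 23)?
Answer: -2/461 ≈ -0.0043384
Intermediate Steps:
r = -20/9 (r = (5 + 35)/(-41 + 23) = 40/(-18) = 40*(-1/18) = -20/9 ≈ -2.2222)
P(b) = -23/2 (P(b) = -7 + 1/(-20/9 + 2) = -7 + 1/(-2/9) = -7 - 9/2 = -23/2)
1/(-219 + P(97)) = 1/(-219 - 23/2) = 1/(-461/2) = -2/461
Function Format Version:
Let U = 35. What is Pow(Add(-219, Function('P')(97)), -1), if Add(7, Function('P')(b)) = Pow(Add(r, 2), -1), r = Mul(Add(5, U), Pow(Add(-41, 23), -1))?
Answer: Rational(-2, 461) ≈ -0.0043384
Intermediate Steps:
r = Rational(-20, 9) (r = Mul(Add(5, 35), Pow(Add(-41, 23), -1)) = Mul(40, Pow(-18, -1)) = Mul(40, Rational(-1, 18)) = Rational(-20, 9) ≈ -2.2222)
Function('P')(b) = Rational(-23, 2) (Function('P')(b) = Add(-7, Pow(Add(Rational(-20, 9), 2), -1)) = Add(-7, Pow(Rational(-2, 9), -1)) = Add(-7, Rational(-9, 2)) = Rational(-23, 2))
Pow(Add(-219, Function('P')(97)), -1) = Pow(Add(-219, Rational(-23, 2)), -1) = Pow(Rational(-461, 2), -1) = Rational(-2, 461)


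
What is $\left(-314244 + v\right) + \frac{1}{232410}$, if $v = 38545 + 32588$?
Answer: $- \frac{56501427509}{232410} \approx -2.4311 \cdot 10^{5}$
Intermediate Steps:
$v = 71133$
$\left(-314244 + v\right) + \frac{1}{232410} = \left(-314244 + 71133\right) + \frac{1}{232410} = -243111 + \frac{1}{232410} = - \frac{56501427509}{232410}$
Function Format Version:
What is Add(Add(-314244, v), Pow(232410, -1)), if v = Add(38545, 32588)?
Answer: Rational(-56501427509, 232410) ≈ -2.4311e+5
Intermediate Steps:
v = 71133
Add(Add(-314244, v), Pow(232410, -1)) = Add(Add(-314244, 71133), Pow(232410, -1)) = Add(-243111, Rational(1, 232410)) = Rational(-56501427509, 232410)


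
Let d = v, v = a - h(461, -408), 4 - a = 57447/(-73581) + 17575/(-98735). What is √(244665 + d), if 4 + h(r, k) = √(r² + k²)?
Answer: √(1171339484839591255045 - 4787348399904889*√378985)/69190667 ≈ 494.02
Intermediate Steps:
h(r, k) = -4 + √(k² + r²) (h(r, k) = -4 + √(r² + k²) = -4 + √(k² + r²))
a = 2401686384/484334669 (a = 4 - (57447/(-73581) + 17575/(-98735)) = 4 - (57447*(-1/73581) + 17575*(-1/98735)) = 4 - (-19149/24527 - 3515/19747) = 4 - 1*(-464347708/484334669) = 4 + 464347708/484334669 = 2401686384/484334669 ≈ 4.9587)
v = 4339025060/484334669 - √378985 (v = 2401686384/484334669 - (-4 + √((-408)² + 461²)) = 2401686384/484334669 - (-4 + √(166464 + 212521)) = 2401686384/484334669 - (-4 + √378985) = 2401686384/484334669 + (4 - √378985) = 4339025060/484334669 - √378985 ≈ -606.66)
d = 4339025060/484334669 - √378985 ≈ -606.66
√(244665 + d) = √(244665 + (4339025060/484334669 - √378985)) = √(118504080815945/484334669 - √378985)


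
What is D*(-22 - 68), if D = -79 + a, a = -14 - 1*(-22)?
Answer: 6390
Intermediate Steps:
a = 8 (a = -14 + 22 = 8)
D = -71 (D = -79 + 8 = -71)
D*(-22 - 68) = -71*(-22 - 68) = -71*(-90) = 6390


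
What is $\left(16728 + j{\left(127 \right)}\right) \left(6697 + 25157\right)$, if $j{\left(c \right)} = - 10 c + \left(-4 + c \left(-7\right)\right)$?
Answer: $463953510$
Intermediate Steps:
$j{\left(c \right)} = -4 - 17 c$ ($j{\left(c \right)} = - 10 c - \left(4 + 7 c\right) = -4 - 17 c$)
$\left(16728 + j{\left(127 \right)}\right) \left(6697 + 25157\right) = \left(16728 - 2163\right) \left(6697 + 25157\right) = \left(16728 - 2163\right) 31854 = 14565 \cdot 31854 = 463953510$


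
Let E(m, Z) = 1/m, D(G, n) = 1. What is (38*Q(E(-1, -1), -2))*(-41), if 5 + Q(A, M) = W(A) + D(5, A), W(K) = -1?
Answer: 7790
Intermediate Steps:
Q(A, M) = -5 (Q(A, M) = -5 + (-1 + 1) = -5 + 0 = -5)
(38*Q(E(-1, -1), -2))*(-41) = (38*(-5))*(-41) = -190*(-41) = 7790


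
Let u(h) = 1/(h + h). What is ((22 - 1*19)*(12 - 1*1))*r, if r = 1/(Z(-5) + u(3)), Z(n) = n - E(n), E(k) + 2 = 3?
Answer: -198/35 ≈ -5.6571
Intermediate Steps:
E(k) = 1 (E(k) = -2 + 3 = 1)
Z(n) = -1 + n (Z(n) = n - 1*1 = n - 1 = -1 + n)
u(h) = 1/(2*h)
r = -6/35 (r = 1/((-1 - 5) + (½)/3) = 1/(-6 + (½)*(⅓)) = 1/(-6 + ⅙) = 1/(-35/6) = -6/35 ≈ -0.17143)
((22 - 1*19)*(12 - 1*1))*r = ((22 - 1*19)*(12 - 1*1))*(-6/35) = ((22 - 19)*(12 - 1))*(-6/35) = (3*11)*(-6/35) = 33*(-6/35) = -198/35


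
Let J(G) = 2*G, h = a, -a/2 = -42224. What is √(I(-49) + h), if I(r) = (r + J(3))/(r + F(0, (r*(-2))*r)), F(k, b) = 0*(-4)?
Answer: √4137995/7 ≈ 290.60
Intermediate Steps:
a = 84448 (a = -2*(-42224) = 84448)
h = 84448
F(k, b) = 0
I(r) = (6 + r)/r (I(r) = (r + 2*3)/(r + 0) = (r + 6)/r = (6 + r)/r)
√(I(-49) + h) = √((6 - 49)/(-49) + 84448) = √(-1/49*(-43) + 84448) = √(43/49 + 84448) = √(4137995/49) = √4137995/7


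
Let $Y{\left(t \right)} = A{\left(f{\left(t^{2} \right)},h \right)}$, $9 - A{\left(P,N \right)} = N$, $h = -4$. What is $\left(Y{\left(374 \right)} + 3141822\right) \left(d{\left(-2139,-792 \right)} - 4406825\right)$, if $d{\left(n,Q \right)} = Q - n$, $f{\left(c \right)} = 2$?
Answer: $-13841284972130$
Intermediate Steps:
$A{\left(P,N \right)} = 9 - N$
$Y{\left(t \right)} = 13$ ($Y{\left(t \right)} = 9 - -4 = 9 + 4 = 13$)
$\left(Y{\left(374 \right)} + 3141822\right) \left(d{\left(-2139,-792 \right)} - 4406825\right) = \left(13 + 3141822\right) \left(\left(-792 - -2139\right) - 4406825\right) = 3141835 \left(\left(-792 + 2139\right) - 4406825\right) = 3141835 \left(1347 - 4406825\right) = 3141835 \left(-4405478\right) = -13841284972130$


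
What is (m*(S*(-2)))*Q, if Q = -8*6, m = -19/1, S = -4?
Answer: 7296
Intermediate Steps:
m = -19 (m = -19*1 = -19)
Q = -48
(m*(S*(-2)))*Q = -(-76)*(-2)*(-48) = -19*8*(-48) = -152*(-48) = 7296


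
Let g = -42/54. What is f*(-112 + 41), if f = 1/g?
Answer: 639/7 ≈ 91.286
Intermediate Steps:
g = -7/9 (g = -42*1/54 = -7/9 ≈ -0.77778)
f = -9/7 (f = 1/(-7/9) = -9/7 ≈ -1.2857)
f*(-112 + 41) = -9*(-112 + 41)/7 = -9/7*(-71) = 639/7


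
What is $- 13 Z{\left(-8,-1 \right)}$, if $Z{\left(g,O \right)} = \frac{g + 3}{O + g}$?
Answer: $- \frac{65}{9} \approx -7.2222$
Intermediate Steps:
$Z{\left(g,O \right)} = \frac{3 + g}{O + g}$
$- 13 Z{\left(-8,-1 \right)} = - 13 \frac{3 - 8}{-1 - 8} = - 13 \frac{1}{-9} \left(-5\right) = - 13 \left(\left(- \frac{1}{9}\right) \left(-5\right)\right) = \left(-13\right) \frac{5}{9} = - \frac{65}{9}$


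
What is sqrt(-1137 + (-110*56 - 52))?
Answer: I*sqrt(7349) ≈ 85.726*I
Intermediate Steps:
sqrt(-1137 + (-110*56 - 52)) = sqrt(-1137 + (-6160 - 52)) = sqrt(-1137 - 6212) = sqrt(-7349) = I*sqrt(7349)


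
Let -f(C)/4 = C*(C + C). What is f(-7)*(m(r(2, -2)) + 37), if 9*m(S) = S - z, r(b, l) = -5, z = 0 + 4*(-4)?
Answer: -134848/9 ≈ -14983.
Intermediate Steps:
f(C) = -8*C² (f(C) = -4*C*(C + C) = -4*C*2*C = -8*C²)
z = -16 (z = 0 - 16 = -16)
m(S) = 16/9 + S/9 (m(S) = (S - 1*(-16))/9 = (S + 16)/9 = (16 + S)/9 = 16/9 + S/9)
f(-7)*(m(r(2, -2)) + 37) = (-8*(-7)²)*((16/9 + (⅑)*(-5)) + 37) = (-8*49)*((16/9 - 5/9) + 37) = -392*(11/9 + 37) = -392*344/9 = -134848/9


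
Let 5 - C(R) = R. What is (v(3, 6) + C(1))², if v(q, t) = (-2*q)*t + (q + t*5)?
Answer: 1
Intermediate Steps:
C(R) = 5 - R
v(q, t) = q + 5*t - 2*q*t (v(q, t) = -2*q*t + (q + 5*t) = q + 5*t - 2*q*t)
(v(3, 6) + C(1))² = ((3 + 5*6 - 2*3*6) + (5 - 1*1))² = ((3 + 30 - 36) + (5 - 1))² = (-3 + 4)² = 1² = 1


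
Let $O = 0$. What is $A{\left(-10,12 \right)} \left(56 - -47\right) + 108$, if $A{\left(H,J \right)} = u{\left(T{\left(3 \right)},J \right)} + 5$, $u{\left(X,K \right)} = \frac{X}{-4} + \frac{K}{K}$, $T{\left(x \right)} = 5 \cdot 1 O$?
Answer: $726$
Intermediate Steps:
$T{\left(x \right)} = 0$ ($T{\left(x \right)} = 5 \cdot 1 \cdot 0 = 5 \cdot 0 = 0$)
$u{\left(X,K \right)} = 1 - \frac{X}{4}$ ($u{\left(X,K \right)} = X \left(- \frac{1}{4}\right) + 1 = - \frac{X}{4} + 1 = 1 - \frac{X}{4}$)
$A{\left(H,J \right)} = 6$ ($A{\left(H,J \right)} = \left(1 - 0\right) + 5 = \left(1 + 0\right) + 5 = 1 + 5 = 6$)
$A{\left(-10,12 \right)} \left(56 - -47\right) + 108 = 6 \left(56 - -47\right) + 108 = 6 \left(56 + 47\right) + 108 = 6 \cdot 103 + 108 = 618 + 108 = 726$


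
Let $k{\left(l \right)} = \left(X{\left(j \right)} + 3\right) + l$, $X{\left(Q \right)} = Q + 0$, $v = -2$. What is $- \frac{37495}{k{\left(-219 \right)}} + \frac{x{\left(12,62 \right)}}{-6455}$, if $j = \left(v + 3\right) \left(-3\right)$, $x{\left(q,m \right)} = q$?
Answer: $\frac{242027597}{1413645} \approx 171.21$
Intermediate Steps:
$j = -3$ ($j = \left(-2 + 3\right) \left(-3\right) = 1 \left(-3\right) = -3$)
$X{\left(Q \right)} = Q$
$k{\left(l \right)} = l$ ($k{\left(l \right)} = \left(-3 + 3\right) + l = 0 + l = l$)
$- \frac{37495}{k{\left(-219 \right)}} + \frac{x{\left(12,62 \right)}}{-6455} = - \frac{37495}{-219} + \frac{12}{-6455} = \left(-37495\right) \left(- \frac{1}{219}\right) + 12 \left(- \frac{1}{6455}\right) = \frac{37495}{219} - \frac{12}{6455} = \frac{242027597}{1413645}$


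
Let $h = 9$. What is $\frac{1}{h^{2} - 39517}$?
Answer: $- \frac{1}{39436} \approx -2.5358 \cdot 10^{-5}$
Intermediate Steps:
$\frac{1}{h^{2} - 39517} = \frac{1}{9^{2} - 39517} = \frac{1}{81 - 39517} = \frac{1}{-39436} = - \frac{1}{39436}$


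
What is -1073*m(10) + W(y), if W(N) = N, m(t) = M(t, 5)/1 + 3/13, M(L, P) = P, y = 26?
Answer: -72626/13 ≈ -5586.6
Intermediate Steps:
m(t) = 68/13 (m(t) = 5/1 + 3/13 = 5*1 + 3*(1/13) = 5 + 3/13 = 68/13)
-1073*m(10) + W(y) = -1073*68/13 + 26 = -72964/13 + 26 = -72626/13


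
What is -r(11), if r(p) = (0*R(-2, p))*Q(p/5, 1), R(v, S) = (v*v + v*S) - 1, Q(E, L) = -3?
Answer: 0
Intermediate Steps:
R(v, S) = -1 + v² + S*v (R(v, S) = (v² + S*v) - 1 = -1 + v² + S*v)
r(p) = 0 (r(p) = (0*(-1 + (-2)² + p*(-2)))*(-3) = (0*(-1 + 4 - 2*p))*(-3) = (0*(3 - 2*p))*(-3) = 0*(-3) = 0)
-r(11) = -1*0 = 0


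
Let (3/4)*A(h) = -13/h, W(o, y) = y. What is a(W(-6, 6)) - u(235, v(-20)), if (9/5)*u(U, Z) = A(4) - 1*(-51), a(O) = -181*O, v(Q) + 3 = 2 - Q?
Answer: -30022/27 ≈ -1111.9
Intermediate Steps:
v(Q) = -1 - Q (v(Q) = -3 + (2 - Q) = -1 - Q)
A(h) = -52/(3*h) (A(h) = 4*(-13/h)/3 = -52/(3*h))
u(U, Z) = 700/27 (u(U, Z) = 5*(-52/3/4 - 1*(-51))/9 = 5*(-52/3*¼ + 51)/9 = 5*(-13/3 + 51)/9 = (5/9)*(140/3) = 700/27)
a(W(-6, 6)) - u(235, v(-20)) = -181*6 - 1*700/27 = -1086 - 700/27 = -30022/27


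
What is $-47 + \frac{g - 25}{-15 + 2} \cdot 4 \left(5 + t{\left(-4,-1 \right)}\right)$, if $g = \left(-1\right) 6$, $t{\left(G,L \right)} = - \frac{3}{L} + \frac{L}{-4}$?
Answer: $\frac{412}{13} \approx 31.692$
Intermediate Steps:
$t{\left(G,L \right)} = - \frac{3}{L} - \frac{L}{4}$ ($t{\left(G,L \right)} = - \frac{3}{L} + L \left(- \frac{1}{4}\right) = - \frac{3}{L} - \frac{L}{4}$)
$g = -6$
$-47 + \frac{g - 25}{-15 + 2} \cdot 4 \left(5 + t{\left(-4,-1 \right)}\right) = -47 + \frac{-6 - 25}{-15 + 2} \cdot 4 \left(5 - \left(- \frac{1}{4} + \frac{3}{-1}\right)\right) = -47 + - \frac{31}{-13} \cdot 4 \left(5 + \left(\left(-3\right) \left(-1\right) + \frac{1}{4}\right)\right) = -47 + \left(-31\right) \left(- \frac{1}{13}\right) 4 \left(5 + \left(3 + \frac{1}{4}\right)\right) = -47 + \frac{31 \cdot 4 \left(5 + \frac{13}{4}\right)}{13} = -47 + \frac{31 \cdot 4 \cdot \frac{33}{4}}{13} = -47 + \frac{31}{13} \cdot 33 = -47 + \frac{1023}{13} = \frac{412}{13}$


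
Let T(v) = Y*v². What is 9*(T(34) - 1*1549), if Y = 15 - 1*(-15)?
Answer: 298179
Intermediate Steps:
Y = 30 (Y = 15 + 15 = 30)
T(v) = 30*v²
9*(T(34) - 1*1549) = 9*(30*34² - 1*1549) = 9*(30*1156 - 1549) = 9*(34680 - 1549) = 9*33131 = 298179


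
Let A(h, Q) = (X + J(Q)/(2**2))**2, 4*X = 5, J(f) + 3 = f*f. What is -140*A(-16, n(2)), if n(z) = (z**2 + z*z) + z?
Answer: -91035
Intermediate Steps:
J(f) = -3 + f**2 (J(f) = -3 + f*f = -3 + f**2)
X = 5/4 (X = (1/4)*5 = 5/4 ≈ 1.2500)
n(z) = z + 2*z**2 (n(z) = (z**2 + z**2) + z = 2*z**2 + z = z + 2*z**2)
A(h, Q) = (1/2 + Q**2/4)**2 (A(h, Q) = (5/4 + (-3 + Q**2)/(2**2))**2 = (5/4 + (-3 + Q**2)/4)**2 = (5/4 + (-3 + Q**2)*(1/4))**2 = (5/4 + (-3/4 + Q**2/4))**2 = (1/2 + Q**2/4)**2)
-140*A(-16, n(2)) = -35*(2 + (2*(1 + 2*2))**2)**2/4 = -35*(2 + (2*(1 + 4))**2)**2/4 = -35*(2 + (2*5)**2)**2/4 = -35*(2 + 10**2)**2/4 = -35*(2 + 100)**2/4 = -35*102**2/4 = -35*10404/4 = -140*2601/4 = -91035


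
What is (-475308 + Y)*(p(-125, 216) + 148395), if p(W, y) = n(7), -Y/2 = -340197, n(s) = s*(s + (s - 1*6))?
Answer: 30445221786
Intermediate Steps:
n(s) = s*(-6 + 2*s) (n(s) = s*(s + (s - 6)) = s*(s + (-6 + s)) = s*(-6 + 2*s))
Y = 680394 (Y = -2*(-340197) = 680394)
p(W, y) = 56 (p(W, y) = 2*7*(-3 + 7) = 2*7*4 = 56)
(-475308 + Y)*(p(-125, 216) + 148395) = (-475308 + 680394)*(56 + 148395) = 205086*148451 = 30445221786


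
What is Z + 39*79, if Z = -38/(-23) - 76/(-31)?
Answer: 2199679/713 ≈ 3085.1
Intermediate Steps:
Z = 2926/713 (Z = -38*(-1/23) - 76*(-1/31) = 38/23 + 76/31 = 2926/713 ≈ 4.1038)
Z + 39*79 = 2926/713 + 39*79 = 2926/713 + 3081 = 2199679/713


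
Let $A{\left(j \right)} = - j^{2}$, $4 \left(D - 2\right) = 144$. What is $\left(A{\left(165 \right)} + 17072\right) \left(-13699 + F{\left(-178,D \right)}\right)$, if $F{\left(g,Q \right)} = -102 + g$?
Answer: $141928787$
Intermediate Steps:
$D = 38$ ($D = 2 + \frac{1}{4} \cdot 144 = 2 + 36 = 38$)
$\left(A{\left(165 \right)} + 17072\right) \left(-13699 + F{\left(-178,D \right)}\right) = \left(- 165^{2} + 17072\right) \left(-13699 - 280\right) = \left(\left(-1\right) 27225 + 17072\right) \left(-13699 - 280\right) = \left(-27225 + 17072\right) \left(-13979\right) = \left(-10153\right) \left(-13979\right) = 141928787$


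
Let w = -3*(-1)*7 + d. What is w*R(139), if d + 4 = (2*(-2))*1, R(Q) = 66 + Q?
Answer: 2665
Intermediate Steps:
d = -8 (d = -4 + (2*(-2))*1 = -4 - 4*1 = -4 - 4 = -8)
w = 13 (w = -3*(-1)*7 - 8 = 3*7 - 8 = 21 - 8 = 13)
w*R(139) = 13*(66 + 139) = 13*205 = 2665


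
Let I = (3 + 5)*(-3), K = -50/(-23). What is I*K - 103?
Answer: -3569/23 ≈ -155.17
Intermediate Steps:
K = 50/23 (K = -50*(-1/23) = 50/23 ≈ 2.1739)
I = -24 (I = 8*(-3) = -24)
I*K - 103 = -24*50/23 - 103 = -1200/23 - 103 = -3569/23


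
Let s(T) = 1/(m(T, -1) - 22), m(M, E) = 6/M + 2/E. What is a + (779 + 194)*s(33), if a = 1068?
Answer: 269113/262 ≈ 1027.1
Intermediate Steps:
m(M, E) = 2/E + 6/M
s(T) = 1/(-24 + 6/T) (s(T) = 1/((2/(-1) + 6/T) - 22) = 1/((2*(-1) + 6/T) - 22) = 1/((-2 + 6/T) - 22) = 1/(-24 + 6/T))
a + (779 + 194)*s(33) = 1068 + (779 + 194)*((⅙)*33/(1 - 4*33)) = 1068 + 973*((⅙)*33/(1 - 132)) = 1068 + 973*((⅙)*33/(-131)) = 1068 + 973*((⅙)*33*(-1/131)) = 1068 + 973*(-11/262) = 1068 - 10703/262 = 269113/262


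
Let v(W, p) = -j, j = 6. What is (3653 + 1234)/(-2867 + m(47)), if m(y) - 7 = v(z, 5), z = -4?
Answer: -4887/2866 ≈ -1.7052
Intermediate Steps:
v(W, p) = -6 (v(W, p) = -1*6 = -6)
m(y) = 1 (m(y) = 7 - 6 = 1)
(3653 + 1234)/(-2867 + m(47)) = (3653 + 1234)/(-2867 + 1) = 4887/(-2866) = 4887*(-1/2866) = -4887/2866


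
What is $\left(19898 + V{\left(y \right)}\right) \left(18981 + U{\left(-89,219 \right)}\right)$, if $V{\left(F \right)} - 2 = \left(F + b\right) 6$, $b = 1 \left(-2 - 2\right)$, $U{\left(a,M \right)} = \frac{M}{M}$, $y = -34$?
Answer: $373413904$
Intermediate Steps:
$U{\left(a,M \right)} = 1$
$b = -4$ ($b = 1 \left(-4\right) = -4$)
$V{\left(F \right)} = -22 + 6 F$ ($V{\left(F \right)} = 2 + \left(F - 4\right) 6 = 2 + \left(-4 + F\right) 6 = 2 + \left(-24 + 6 F\right) = -22 + 6 F$)
$\left(19898 + V{\left(y \right)}\right) \left(18981 + U{\left(-89,219 \right)}\right) = \left(19898 + \left(-22 + 6 \left(-34\right)\right)\right) \left(18981 + 1\right) = \left(19898 - 226\right) 18982 = 19672 \cdot 18982 = 373413904$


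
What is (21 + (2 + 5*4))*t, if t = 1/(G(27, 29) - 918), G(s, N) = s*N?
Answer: -43/135 ≈ -0.31852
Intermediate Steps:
G(s, N) = N*s
t = -1/135 (t = 1/(29*27 - 918) = 1/(783 - 918) = 1/(-135) = -1/135 ≈ -0.0074074)
(21 + (2 + 5*4))*t = (21 + (2 + 5*4))*(-1/135) = (21 + (2 + 20))*(-1/135) = (21 + 22)*(-1/135) = 43*(-1/135) = -43/135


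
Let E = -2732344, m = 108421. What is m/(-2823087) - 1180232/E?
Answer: 379456768420/964205603241 ≈ 0.39354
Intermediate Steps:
m/(-2823087) - 1180232/E = 108421/(-2823087) - 1180232/(-2732344) = 108421*(-1/2823087) - 1180232*(-1/2732344) = -108421/2823087 + 147529/341543 = 379456768420/964205603241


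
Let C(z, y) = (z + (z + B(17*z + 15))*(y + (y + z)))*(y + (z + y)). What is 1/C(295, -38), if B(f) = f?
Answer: 1/255456930 ≈ 3.9146e-9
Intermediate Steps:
C(z, y) = (z + 2*y)*(z + (15 + 18*z)*(z + 2*y)) (C(z, y) = (z + (z + (17*z + 15))*(y + (y + z)))*(y + (z + y)) = (z + (z + (15 + 17*z))*(z + 2*y))*(y + (y + z)) = (z + (15 + 18*z)*(z + 2*y))*(z + 2*y) = (z + 2*y)*(z + (15 + 18*z)*(z + 2*y)))
1/C(295, -38) = 1/(16*295**2 + 18*295**3 + 60*(-38)**2 + 62*(-38)*295 + 72*(-38)*295**2 + 72*295*(-38)**2) = 1/(16*87025 + 18*25672375 + 60*1444 - 695020 + 72*(-38)*87025 + 72*295*1444) = 1/(1392400 + 462102750 + 86640 - 695020 - 238100400 + 30670560) = 1/255456930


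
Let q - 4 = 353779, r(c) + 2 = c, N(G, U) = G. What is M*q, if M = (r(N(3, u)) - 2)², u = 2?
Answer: 353783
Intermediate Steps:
r(c) = -2 + c
q = 353783 (q = 4 + 353779 = 353783)
M = 1 (M = ((-2 + 3) - 2)² = (1 - 2)² = (-1)² = 1)
M*q = 1*353783 = 353783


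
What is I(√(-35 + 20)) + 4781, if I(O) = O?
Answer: 4781 + I*√15 ≈ 4781.0 + 3.873*I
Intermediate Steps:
I(√(-35 + 20)) + 4781 = √(-35 + 20) + 4781 = √(-15) + 4781 = I*√15 + 4781 = 4781 + I*√15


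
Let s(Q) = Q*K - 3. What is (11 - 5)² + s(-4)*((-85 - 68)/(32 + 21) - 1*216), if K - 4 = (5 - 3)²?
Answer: 407943/53 ≈ 7697.0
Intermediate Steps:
K = 8 (K = 4 + (5 - 3)² = 4 + 2² = 4 + 4 = 8)
s(Q) = -3 + 8*Q (s(Q) = Q*8 - 3 = 8*Q - 3 = -3 + 8*Q)
(11 - 5)² + s(-4)*((-85 - 68)/(32 + 21) - 1*216) = (11 - 5)² + (-3 + 8*(-4))*((-85 - 68)/(32 + 21) - 1*216) = 6² + (-3 - 32)*(-153/53 - 216) = 36 - 35*(-153*1/53 - 216) = 36 - 35*(-153/53 - 216) = 36 - 35*(-11601/53) = 36 + 406035/53 = 407943/53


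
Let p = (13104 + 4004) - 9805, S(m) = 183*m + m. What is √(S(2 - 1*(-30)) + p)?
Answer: √13191 ≈ 114.85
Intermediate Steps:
S(m) = 184*m
p = 7303 (p = 17108 - 9805 = 7303)
√(S(2 - 1*(-30)) + p) = √(184*(2 - 1*(-30)) + 7303) = √(184*(2 + 30) + 7303) = √(184*32 + 7303) = √(5888 + 7303) = √13191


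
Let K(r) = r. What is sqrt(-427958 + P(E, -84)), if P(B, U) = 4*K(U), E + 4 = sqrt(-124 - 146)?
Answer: I*sqrt(428294) ≈ 654.44*I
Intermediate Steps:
E = -4 + 3*I*sqrt(30) (E = -4 + sqrt(-124 - 146) = -4 + sqrt(-270) = -4 + 3*I*sqrt(30) ≈ -4.0 + 16.432*I)
P(B, U) = 4*U
sqrt(-427958 + P(E, -84)) = sqrt(-427958 + 4*(-84)) = sqrt(-427958 - 336) = sqrt(-428294) = I*sqrt(428294)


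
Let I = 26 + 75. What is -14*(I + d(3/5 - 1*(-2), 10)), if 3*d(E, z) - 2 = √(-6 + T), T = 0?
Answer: -4270/3 - 14*I*√6/3 ≈ -1423.3 - 11.431*I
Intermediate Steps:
I = 101
d(E, z) = ⅔ + I*√6/3 (d(E, z) = ⅔ + √(-6 + 0)/3 = ⅔ + √(-6)/3 = ⅔ + (I*√6)/3 = ⅔ + I*√6/3)
-14*(I + d(3/5 - 1*(-2), 10)) = -14*(101 + (⅔ + I*√6/3)) = -14*(305/3 + I*√6/3) = -4270/3 - 14*I*√6/3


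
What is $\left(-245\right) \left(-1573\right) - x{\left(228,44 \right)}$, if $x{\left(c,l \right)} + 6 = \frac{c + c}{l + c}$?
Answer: $\frac{13103237}{34} \approx 3.8539 \cdot 10^{5}$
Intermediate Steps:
$x{\left(c,l \right)} = -6 + \frac{2 c}{c + l}$ ($x{\left(c,l \right)} = -6 + \frac{c + c}{l + c} = -6 + \frac{2 c}{c + l}$)
$\left(-245\right) \left(-1573\right) - x{\left(228,44 \right)} = \left(-245\right) \left(-1573\right) - \frac{2 \left(\left(-3\right) 44 - 456\right)}{228 + 44} = 385385 - \frac{2 \left(-132 - 456\right)}{272} = 385385 - 2 \cdot \frac{1}{272} \left(-588\right) = 385385 - - \frac{147}{34} = 385385 + \frac{147}{34} = \frac{13103237}{34}$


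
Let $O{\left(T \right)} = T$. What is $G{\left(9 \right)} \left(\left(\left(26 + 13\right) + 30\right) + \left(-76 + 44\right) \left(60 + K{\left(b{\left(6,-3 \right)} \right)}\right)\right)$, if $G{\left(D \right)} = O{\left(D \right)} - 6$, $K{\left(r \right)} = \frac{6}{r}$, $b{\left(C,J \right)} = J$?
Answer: $-5361$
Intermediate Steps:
$G{\left(D \right)} = -6 + D$ ($G{\left(D \right)} = D - 6 = -6 + D$)
$G{\left(9 \right)} \left(\left(\left(26 + 13\right) + 30\right) + \left(-76 + 44\right) \left(60 + K{\left(b{\left(6,-3 \right)} \right)}\right)\right) = \left(-6 + 9\right) \left(\left(\left(26 + 13\right) + 30\right) + \left(-76 + 44\right) \left(60 + \frac{6}{-3}\right)\right) = 3 \left(\left(39 + 30\right) - 32 \left(60 + 6 \left(- \frac{1}{3}\right)\right)\right) = 3 \left(69 - 32 \left(60 - 2\right)\right) = 3 \left(69 - 1856\right) = 3 \left(-1787\right) = -5361$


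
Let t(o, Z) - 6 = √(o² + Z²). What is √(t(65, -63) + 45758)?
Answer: √(45764 + √8194) ≈ 214.14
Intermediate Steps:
t(o, Z) = 6 + √(Z² + o²) (t(o, Z) = 6 + √(o² + Z²) = 6 + √(Z² + o²))
√(t(65, -63) + 45758) = √((6 + √((-63)² + 65²)) + 45758) = √((6 + √(3969 + 4225)) + 45758) = √((6 + √8194) + 45758) = √(45764 + √8194)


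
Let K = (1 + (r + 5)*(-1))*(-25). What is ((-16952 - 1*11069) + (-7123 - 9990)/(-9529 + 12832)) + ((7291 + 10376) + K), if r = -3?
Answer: -34133800/3303 ≈ -10334.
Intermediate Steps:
K = 25 (K = (1 + (-3 + 5)*(-1))*(-25) = (1 + 2*(-1))*(-25) = (1 - 2)*(-25) = -1*(-25) = 25)
((-16952 - 1*11069) + (-7123 - 9990)/(-9529 + 12832)) + ((7291 + 10376) + K) = ((-16952 - 1*11069) + (-7123 - 9990)/(-9529 + 12832)) + ((7291 + 10376) + 25) = ((-16952 - 11069) - 17113/3303) + (17667 + 25) = (-28021 - 17113*1/3303) + 17692 = (-28021 - 17113/3303) + 17692 = -92570476/3303 + 17692 = -34133800/3303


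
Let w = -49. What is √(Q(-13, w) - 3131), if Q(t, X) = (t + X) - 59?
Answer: 2*I*√813 ≈ 57.026*I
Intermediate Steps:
Q(t, X) = -59 + X + t (Q(t, X) = (X + t) - 59 = -59 + X + t)
√(Q(-13, w) - 3131) = √((-59 - 49 - 13) - 3131) = √(-121 - 3131) = √(-3252) = 2*I*√813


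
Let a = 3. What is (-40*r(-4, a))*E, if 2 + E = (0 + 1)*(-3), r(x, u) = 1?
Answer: 200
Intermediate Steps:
E = -5 (E = -2 + (0 + 1)*(-3) = -2 + 1*(-3) = -2 - 3 = -5)
(-40*r(-4, a))*E = -40*1*(-5) = -40*(-5) = 200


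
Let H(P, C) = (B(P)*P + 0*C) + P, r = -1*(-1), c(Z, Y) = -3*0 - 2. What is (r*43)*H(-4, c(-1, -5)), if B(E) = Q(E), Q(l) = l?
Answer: 516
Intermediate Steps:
B(E) = E
c(Z, Y) = -2 (c(Z, Y) = 0 - 2 = -2)
r = 1
H(P, C) = P + P² (H(P, C) = (P*P + 0*C) + P = (P² + 0) + P = P² + P = P + P²)
(r*43)*H(-4, c(-1, -5)) = (1*43)*(-4*(1 - 4)) = 43*(-4*(-3)) = 43*12 = 516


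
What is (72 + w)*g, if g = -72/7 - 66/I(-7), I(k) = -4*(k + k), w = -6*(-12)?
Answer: -11556/7 ≈ -1650.9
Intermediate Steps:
w = 72
I(k) = -8*k
g = -321/28 (g = -72/7 - 66/((-8*(-7))) = -72*⅐ - 66/56 = -72/7 - 66*1/56 = -72/7 - 33/28 = -321/28 ≈ -11.464)
(72 + w)*g = (72 + 72)*(-321/28) = 144*(-321/28) = -11556/7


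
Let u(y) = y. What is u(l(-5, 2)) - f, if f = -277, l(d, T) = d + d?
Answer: 267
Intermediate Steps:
l(d, T) = 2*d
u(l(-5, 2)) - f = 2*(-5) - 1*(-277) = -10 + 277 = 267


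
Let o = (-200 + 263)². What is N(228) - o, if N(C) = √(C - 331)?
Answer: -3969 + I*√103 ≈ -3969.0 + 10.149*I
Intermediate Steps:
o = 3969 (o = 63² = 3969)
N(C) = √(-331 + C)
N(228) - o = √(-331 + 228) - 1*3969 = √(-103) - 3969 = I*√103 - 3969 = -3969 + I*√103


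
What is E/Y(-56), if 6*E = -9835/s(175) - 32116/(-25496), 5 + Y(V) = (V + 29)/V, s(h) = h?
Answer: 24513286/12094665 ≈ 2.0268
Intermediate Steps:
Y(V) = -5 + (29 + V)/V (Y(V) = -5 + (V + 29)/V = -5 + (29 + V)/V)
E = -1750949/191220 (E = (-9835/175 - 32116/(-25496))/6 = (-9835*1/175 - 32116*(-1/25496))/6 = (-281/5 + 8029/6374)/6 = (⅙)*(-1750949/31870) = -1750949/191220 ≈ -9.1567)
E/Y(-56) = -1750949/(191220*(-4 + 29/(-56))) = -1750949/(191220*(-4 + 29*(-1/56))) = -1750949/(191220*(-4 - 29/56)) = -1750949/(191220*(-253/56)) = -1750949/191220*(-56/253) = 24513286/12094665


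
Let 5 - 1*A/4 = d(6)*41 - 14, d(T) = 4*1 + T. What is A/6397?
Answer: -1564/6397 ≈ -0.24449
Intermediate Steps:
d(T) = 4 + T
A = -1564 (A = 20 - 4*((4 + 6)*41 - 14) = 20 - 4*(10*41 - 14) = 20 - 4*(410 - 14) = 20 - 4*396 = 20 - 1584 = -1564)
A/6397 = -1564/6397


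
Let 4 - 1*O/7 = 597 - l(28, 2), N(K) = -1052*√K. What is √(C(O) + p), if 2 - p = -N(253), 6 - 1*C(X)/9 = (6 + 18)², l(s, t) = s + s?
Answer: 2*√(-1282 - 263*√253) ≈ 147.85*I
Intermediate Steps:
l(s, t) = 2*s
O = -3759 (O = 28 - 7*(597 - 2*28) = 28 - 7*(597 - 1*56) = 28 - 7*(597 - 56) = 28 - 7*541 = 28 - 3787 = -3759)
C(X) = -5130 (C(X) = 54 - 9*(6 + 18)² = 54 - 9*24² = 54 - 9*576 = 54 - 5184 = -5130)
p = 2 - 1052*√253 (p = 2 - (-1)*(-1052*√253) = 2 - 1052*√253 ≈ -16731.)
√(C(O) + p) = √(-5130 + (2 - 1052*√253)) = √(-5128 - 1052*√253)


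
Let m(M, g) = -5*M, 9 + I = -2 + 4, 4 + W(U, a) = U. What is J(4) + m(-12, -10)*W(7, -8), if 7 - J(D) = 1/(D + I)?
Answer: 562/3 ≈ 187.33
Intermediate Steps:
W(U, a) = -4 + U
I = -7 (I = -9 + (-2 + 4) = -9 + 2 = -7)
J(D) = 7 - 1/(-7 + D) (J(D) = 7 - 1/(D - 7) = 7 - 1/(-7 + D))
J(4) + m(-12, -10)*W(7, -8) = (-50 + 7*4)/(-7 + 4) + (-5*(-12))*(-4 + 7) = (-50 + 28)/(-3) + 60*3 = -⅓*(-22) + 180 = 22/3 + 180 = 562/3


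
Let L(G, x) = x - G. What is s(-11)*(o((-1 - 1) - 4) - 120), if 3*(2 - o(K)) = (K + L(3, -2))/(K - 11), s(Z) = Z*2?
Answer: 132638/51 ≈ 2600.7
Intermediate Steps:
s(Z) = 2*Z
o(K) = 2 - (-5 + K)/(3*(-11 + K)) (o(K) = 2 - (K + (-2 - 1*3))/(3*(K - 11)) = 2 - (K + (-2 - 3))/(3*(-11 + K)) = 2 - (K - 5)/(3*(-11 + K)) = 2 - (-5 + K)/(3*(-11 + K)))
s(-11)*(o((-1 - 1) - 4) - 120) = (2*(-11))*((-61 + 5*((-1 - 1) - 4))/(3*(-11 + ((-1 - 1) - 4))) - 120) = -22*((-61 + 5*(-2 - 4))/(3*(-11 + (-2 - 4))) - 120) = -22*((-61 + 5*(-6))/(3*(-11 - 6)) - 120) = -22*((⅓)*(-61 - 30)/(-17) - 120) = -22*((⅓)*(-1/17)*(-91) - 120) = -22*(91/51 - 120) = -22*(-6029/51) = 132638/51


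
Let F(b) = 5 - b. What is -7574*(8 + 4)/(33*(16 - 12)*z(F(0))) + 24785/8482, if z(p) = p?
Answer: -62879493/466510 ≈ -134.79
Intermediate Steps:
-7574*(8 + 4)/(33*(16 - 12)*z(F(0))) + 24785/8482 = -7574*(8 + 4)/(33*(5 - 1*0)*(16 - 12)) + 24785/8482 = -7574*1/(11*(5 + 0)) + 24785*(1/8482) = -7574/(((4*(1/12))*33)*5) + 24785/8482 = -7574/(((1/3)*33)*5) + 24785/8482 = -7574/(11*5) + 24785/8482 = -7574/55 + 24785/8482 = -62879493/466510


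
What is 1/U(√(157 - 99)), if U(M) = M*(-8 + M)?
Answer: -⅙ - 2*√58/87 ≈ -0.34174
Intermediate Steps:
1/U(√(157 - 99)) = 1/(√(157 - 99)*(-8 + √(157 - 99))) = 1/(√58*(-8 + √58)) = √58/(58*(-8 + √58))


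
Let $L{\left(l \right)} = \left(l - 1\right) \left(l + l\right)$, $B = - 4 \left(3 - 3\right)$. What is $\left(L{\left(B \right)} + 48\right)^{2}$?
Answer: $2304$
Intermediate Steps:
$B = 0$ ($B = \left(-4\right) 0 = 0$)
$L{\left(l \right)} = 2 l \left(-1 + l\right)$ ($L{\left(l \right)} = \left(-1 + l\right) 2 l = 2 l \left(-1 + l\right)$)
$\left(L{\left(B \right)} + 48\right)^{2} = \left(2 \cdot 0 \left(-1 + 0\right) + 48\right)^{2} = \left(2 \cdot 0 \left(-1\right) + 48\right)^{2} = \left(0 + 48\right)^{2} = 48^{2} = 2304$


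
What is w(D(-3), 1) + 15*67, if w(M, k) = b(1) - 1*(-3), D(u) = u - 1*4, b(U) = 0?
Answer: 1008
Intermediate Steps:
D(u) = -4 + u (D(u) = u - 4 = -4 + u)
w(M, k) = 3 (w(M, k) = 0 - 1*(-3) = 0 + 3 = 3)
w(D(-3), 1) + 15*67 = 3 + 15*67 = 3 + 1005 = 1008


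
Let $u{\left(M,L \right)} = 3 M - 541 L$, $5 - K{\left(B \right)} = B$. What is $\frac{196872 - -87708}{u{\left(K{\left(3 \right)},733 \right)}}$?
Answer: $- \frac{284580}{396547} \approx -0.71764$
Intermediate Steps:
$K{\left(B \right)} = 5 - B$
$u{\left(M,L \right)} = - 541 L + 3 M$
$\frac{196872 - -87708}{u{\left(K{\left(3 \right)},733 \right)}} = \frac{196872 - -87708}{\left(-541\right) 733 + 3 \left(5 - 3\right)} = \frac{196872 + 87708}{-396553 + 3 \left(5 - 3\right)} = \frac{284580}{-396553 + 3 \cdot 2} = \frac{284580}{-396553 + 6} = \frac{284580}{-396547} = 284580 \left(- \frac{1}{396547}\right) = - \frac{284580}{396547}$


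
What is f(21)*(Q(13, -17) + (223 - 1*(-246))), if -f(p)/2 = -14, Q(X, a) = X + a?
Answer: 13020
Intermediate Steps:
f(p) = 28 (f(p) = -2*(-14) = 28)
f(21)*(Q(13, -17) + (223 - 1*(-246))) = 28*((13 - 17) + (223 - 1*(-246))) = 28*(-4 + (223 + 246)) = 28*(-4 + 469) = 28*465 = 13020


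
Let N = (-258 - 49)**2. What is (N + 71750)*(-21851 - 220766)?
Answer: -40274179383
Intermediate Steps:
N = 94249 (N = (-307)**2 = 94249)
(N + 71750)*(-21851 - 220766) = (94249 + 71750)*(-21851 - 220766) = 165999*(-242617) = -40274179383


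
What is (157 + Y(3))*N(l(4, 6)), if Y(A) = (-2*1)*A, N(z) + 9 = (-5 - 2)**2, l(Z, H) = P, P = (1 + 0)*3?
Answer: 6040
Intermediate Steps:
P = 3 (P = 1*3 = 3)
l(Z, H) = 3
N(z) = 40 (N(z) = -9 + (-5 - 2)**2 = -9 + (-7)**2 = -9 + 49 = 40)
Y(A) = -2*A
(157 + Y(3))*N(l(4, 6)) = (157 - 2*3)*40 = (157 - 6)*40 = 151*40 = 6040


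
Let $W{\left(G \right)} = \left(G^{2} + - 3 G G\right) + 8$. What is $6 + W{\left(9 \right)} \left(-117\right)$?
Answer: $18024$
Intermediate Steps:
$W{\left(G \right)} = 8 - 2 G^{2}$ ($W{\left(G \right)} = \left(G^{2} - 3 G^{2}\right) + 8 = - 2 G^{2} + 8 = 8 - 2 G^{2}$)
$6 + W{\left(9 \right)} \left(-117\right) = 6 + \left(8 - 2 \cdot 9^{2}\right) \left(-117\right) = 6 + \left(8 - 162\right) \left(-117\right) = 6 - -18018 = 6 + 18018 = 18024$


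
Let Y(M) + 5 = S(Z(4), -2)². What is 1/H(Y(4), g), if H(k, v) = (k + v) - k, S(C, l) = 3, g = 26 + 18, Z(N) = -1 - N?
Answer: 1/44 ≈ 0.022727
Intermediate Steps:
g = 44
Y(M) = 4 (Y(M) = -5 + 3² = -5 + 9 = 4)
H(k, v) = v
1/H(Y(4), g) = 1/44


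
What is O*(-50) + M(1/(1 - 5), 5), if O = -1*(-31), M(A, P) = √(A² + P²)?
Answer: -1550 + √401/4 ≈ -1545.0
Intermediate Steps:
O = 31
O*(-50) + M(1/(1 - 5), 5) = 31*(-50) + √((1/(1 - 5))² + 5²) = -1550 + √((1/(-4))² + 25) = -1550 + √((-¼)² + 25) = -1550 + √(1/16 + 25) = -1550 + √(401/16) = -1550 + √401/4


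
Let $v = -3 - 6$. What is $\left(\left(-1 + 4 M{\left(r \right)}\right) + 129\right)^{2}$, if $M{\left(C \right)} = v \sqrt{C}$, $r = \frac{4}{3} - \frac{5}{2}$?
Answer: $14872 - 1536 i \sqrt{42} \approx 14872.0 - 9954.4 i$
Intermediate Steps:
$v = -9$ ($v = -3 - 6 = -9$)
$r = - \frac{7}{6}$ ($r = 4 \cdot \frac{1}{3} - \frac{5}{2} = \frac{4}{3} - \frac{5}{2} = - \frac{7}{6} \approx -1.1667$)
$M{\left(C \right)} = - 9 \sqrt{C}$
$\left(\left(-1 + 4 M{\left(r \right)}\right) + 129\right)^{2} = \left(\left(-1 + 4 \left(- 9 \sqrt{- \frac{7}{6}}\right)\right) + 129\right)^{2} = \left(\left(-1 + 4 \left(- 9 \frac{i \sqrt{42}}{6}\right)\right) + 129\right)^{2} = \left(\left(-1 + 4 \left(- \frac{3 i \sqrt{42}}{2}\right)\right) + 129\right)^{2} = \left(\left(-1 - 6 i \sqrt{42}\right) + 129\right)^{2} = \left(128 - 6 i \sqrt{42}\right)^{2}$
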